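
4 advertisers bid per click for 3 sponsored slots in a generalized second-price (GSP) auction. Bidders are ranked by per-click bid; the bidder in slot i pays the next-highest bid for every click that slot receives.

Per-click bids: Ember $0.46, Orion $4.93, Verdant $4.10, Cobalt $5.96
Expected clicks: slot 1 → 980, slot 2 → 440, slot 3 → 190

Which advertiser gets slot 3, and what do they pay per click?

Per-click bids in order: $5.96 (Cobalt) > $4.93 (Orion) > $4.10 (Verdant) > $0.46 (Ember)
Slot 3 goes to the third-ranked bidder, Verdant, who pays the next bid down: $0.46/click.

Verdant; $0.46 per click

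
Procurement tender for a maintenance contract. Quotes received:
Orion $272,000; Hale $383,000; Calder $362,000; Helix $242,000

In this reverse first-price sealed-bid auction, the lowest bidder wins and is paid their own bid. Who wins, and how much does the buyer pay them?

Bids ranked: 242,000 (Helix) < 272,000 (Orion) < 362,000 (Calder) < 383,000 (Hale)
Helix has the lowest bid and is paid exactly that: $242,000.

Helix is paid $242,000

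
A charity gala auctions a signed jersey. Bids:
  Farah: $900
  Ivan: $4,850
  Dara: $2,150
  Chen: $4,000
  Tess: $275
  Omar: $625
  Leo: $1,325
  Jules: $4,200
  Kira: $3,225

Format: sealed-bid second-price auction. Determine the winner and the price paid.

Ivan pays $4,200

Sealed-bid second-price auction: the highest bidder wins and pays the second-highest bid.
Bids in order: 4,850 (Ivan) > 4,200 (Jules) > 4,000 (Chen) > 3,225 (Kira) > 2,150 (Dara) > 1,325 (Leo) > …
Second-price: Ivan pays Jules's bid of $4,200.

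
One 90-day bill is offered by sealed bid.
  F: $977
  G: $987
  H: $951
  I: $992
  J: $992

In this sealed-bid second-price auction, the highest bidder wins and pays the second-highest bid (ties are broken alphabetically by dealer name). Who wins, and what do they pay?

I pays $992

Bids in order: 992 (I) > 992 (J) > 987 (G) > 977 (F) > 951 (H)
Tie at $992 → I wins by tie-break.
Second-price: I pays J's bid of $992.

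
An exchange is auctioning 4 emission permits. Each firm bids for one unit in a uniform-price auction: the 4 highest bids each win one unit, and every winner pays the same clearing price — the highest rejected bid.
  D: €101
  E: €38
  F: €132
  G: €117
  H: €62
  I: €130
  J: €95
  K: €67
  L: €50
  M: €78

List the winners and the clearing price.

Bids ranked high→low: 132 (F), 130 (I), 117 (G), 101 (D), 95 (J), 78 (M), …
Top 4: F, I, G, D.
Clearing price = highest rejected bid = €95.

F, I, G, D; each pays €95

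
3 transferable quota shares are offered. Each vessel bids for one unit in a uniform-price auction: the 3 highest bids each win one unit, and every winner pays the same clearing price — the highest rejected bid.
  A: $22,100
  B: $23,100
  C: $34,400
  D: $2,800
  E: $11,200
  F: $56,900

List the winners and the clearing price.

Bids ranked high→low: 56,900 (F), 34,400 (C), 23,100 (B), 22,100 (A), 11,200 (E), …
Winners (3 units): F, C, B.
Clearing price = highest rejected bid = $22,100.

F, C, B; each pays $22,100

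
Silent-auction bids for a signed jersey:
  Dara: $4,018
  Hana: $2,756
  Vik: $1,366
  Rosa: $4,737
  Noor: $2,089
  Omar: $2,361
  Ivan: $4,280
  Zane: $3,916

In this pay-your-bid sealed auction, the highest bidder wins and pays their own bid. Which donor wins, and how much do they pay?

Rosa pays $4,737

Rule: the highest bidder wins and pays their own bid.
Sorting bids: 4,737 (Rosa) > 4,280 (Ivan) > 4,018 (Dara) > 3,916 (Zane) > 2,756 (Hana) > 2,361 (Omar) > …
Rosa has the highest bid and pays exactly that: $4,737.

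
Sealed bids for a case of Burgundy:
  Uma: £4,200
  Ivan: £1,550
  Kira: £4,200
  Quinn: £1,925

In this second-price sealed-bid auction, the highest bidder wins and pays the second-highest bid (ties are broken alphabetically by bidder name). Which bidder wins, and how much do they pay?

Kira pays £4,200

Rule: the highest bidder wins and pays the second-highest bid.
Bids ranked: 4,200 (Kira) > 4,200 (Uma) > 1,925 (Quinn) > 1,550 (Ivan)
Kira and Uma tie at £4,200; tie-break gives it to Kira.
Kira is highest; pays the second-highest bid, £4,200.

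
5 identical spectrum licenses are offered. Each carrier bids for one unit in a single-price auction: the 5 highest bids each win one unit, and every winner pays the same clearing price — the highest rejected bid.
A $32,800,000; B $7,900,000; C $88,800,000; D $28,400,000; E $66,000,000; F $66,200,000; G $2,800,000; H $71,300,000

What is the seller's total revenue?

Bids ranked high→low: 88,800,000 (C), 71,300,000 (H), 66,200,000 (F), 66,000,000 (E), 32,800,000 (A), 28,400,000 (D), 7,900,000 (B), …
Winners (5 units): C, H, F, E, A.
Highest unsuccessful bid: $28,400,000 → clearing price.
Total revenue = 5 × $28,400,000 = $142,000,000.

Total revenue: $142,000,000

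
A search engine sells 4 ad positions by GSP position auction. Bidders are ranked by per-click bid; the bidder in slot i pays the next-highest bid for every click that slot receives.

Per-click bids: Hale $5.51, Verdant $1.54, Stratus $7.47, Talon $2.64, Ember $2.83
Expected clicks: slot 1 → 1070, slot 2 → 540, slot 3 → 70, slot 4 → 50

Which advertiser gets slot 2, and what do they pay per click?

Hale; $2.83 per click

Sorting advertisers: $7.47 (Stratus) > $5.51 (Hale) > $2.83 (Ember) > $2.64 (Talon) > $1.54 (Verdant)
Slot 2 goes to the second-ranked bidder, Hale, who pays the next bid down: $2.83/click.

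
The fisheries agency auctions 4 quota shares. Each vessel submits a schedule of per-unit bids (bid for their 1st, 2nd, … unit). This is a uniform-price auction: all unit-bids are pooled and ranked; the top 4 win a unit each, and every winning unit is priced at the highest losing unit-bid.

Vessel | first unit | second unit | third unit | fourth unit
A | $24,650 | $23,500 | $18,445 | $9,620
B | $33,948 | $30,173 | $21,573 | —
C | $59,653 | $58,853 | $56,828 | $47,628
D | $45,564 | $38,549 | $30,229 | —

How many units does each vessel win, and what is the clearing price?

C 4; clearing price $45,564

Pooled unit-bids ranked (top 4): 59,653 (C-1), 58,853 (C-2), 56,828 (C-3), 47,628 (C-4)
First bid not allocated: $45,564.
Allocation: C 4.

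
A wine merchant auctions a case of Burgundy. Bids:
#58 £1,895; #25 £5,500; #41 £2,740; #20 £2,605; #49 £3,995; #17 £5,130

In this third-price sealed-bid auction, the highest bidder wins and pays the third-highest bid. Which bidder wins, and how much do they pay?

Sorting bids: 5,500 (#25) > 5,130 (#17) > 3,995 (#49) > 2,740 (#41) > 2,605 (#20) > 1,895 (#58)
#25 is highest; pays the third-highest bid, £3,995.

#25 pays £3,995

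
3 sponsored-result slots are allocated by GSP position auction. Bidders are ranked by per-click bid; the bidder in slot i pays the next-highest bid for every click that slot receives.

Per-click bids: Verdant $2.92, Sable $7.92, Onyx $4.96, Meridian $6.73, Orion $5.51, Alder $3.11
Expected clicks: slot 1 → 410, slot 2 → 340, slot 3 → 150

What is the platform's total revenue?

Per-click bids in order: $7.92 (Sable) > $6.73 (Meridian) > $5.51 (Orion) > $4.96 (Onyx) > …
Slot 1: Sable pays $6.73 × 410 = $2759.30
Slot 2: Meridian pays $5.51 × 340 = $1873.40
Slot 3: Orion pays $4.96 × 150 = $744.00
Total = $5376.70

Total revenue: $5376.70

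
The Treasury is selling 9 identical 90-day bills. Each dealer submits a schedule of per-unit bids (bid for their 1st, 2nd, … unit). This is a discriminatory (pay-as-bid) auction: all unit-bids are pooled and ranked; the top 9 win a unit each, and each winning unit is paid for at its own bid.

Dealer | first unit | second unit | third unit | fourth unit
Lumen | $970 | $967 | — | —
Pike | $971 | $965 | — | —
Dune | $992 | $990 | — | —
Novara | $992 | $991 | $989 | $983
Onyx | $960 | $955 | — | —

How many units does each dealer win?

Merging the schedules and taking the best 9: 992 (Dune-1), 992 (Novara-1), 991 (Novara-2), 990 (Dune-2), 989 (Novara-3), 983 (Novara-4), 971 (Pike-1), 970 (Lumen-1), 967 (Lumen-2)
Next rejected bid: $965 (not a price — pay-as-bid).
Allocation: Dune 2, Lumen 2, Novara 4, Pike 1.

Dune 2, Lumen 2, Novara 4, Pike 1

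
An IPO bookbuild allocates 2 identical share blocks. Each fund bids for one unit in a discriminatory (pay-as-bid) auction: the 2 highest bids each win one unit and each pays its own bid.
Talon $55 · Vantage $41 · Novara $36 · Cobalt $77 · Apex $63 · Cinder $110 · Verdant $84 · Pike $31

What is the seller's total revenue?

Total revenue: $194

Sorting: 110 (Cinder), 84 (Verdant), 77 (Cobalt), 63 (Apex), …
Winners (2 units): Cinder, Verdant.
Total revenue = 110 + 84 = $194.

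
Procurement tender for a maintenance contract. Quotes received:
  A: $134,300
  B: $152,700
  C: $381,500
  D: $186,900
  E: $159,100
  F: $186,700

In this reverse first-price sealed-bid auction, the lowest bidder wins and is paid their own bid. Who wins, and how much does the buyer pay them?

A is paid $134,300

Rule: the lowest bidder wins and is paid their own bid.
Bids ranked: 134,300 (A) < 152,700 (B) < 159,100 (E) < 186,700 (F) < 186,900 (D) < 381,500 (C)
First-price: A is paid what they bid, $134,300.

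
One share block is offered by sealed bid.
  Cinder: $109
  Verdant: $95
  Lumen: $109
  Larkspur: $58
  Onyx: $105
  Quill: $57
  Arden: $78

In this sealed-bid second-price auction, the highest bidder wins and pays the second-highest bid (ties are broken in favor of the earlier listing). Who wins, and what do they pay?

Bids ranked: 109 (Cinder) > 109 (Lumen) > 105 (Onyx) > 95 (Verdant) > 78 (Arden) > 58 (Larkspur) > …
Cinder and Lumen tie at $109; tie-break gives it to Cinder.
Second-price: Cinder pays Lumen's bid of $109.

Cinder pays $109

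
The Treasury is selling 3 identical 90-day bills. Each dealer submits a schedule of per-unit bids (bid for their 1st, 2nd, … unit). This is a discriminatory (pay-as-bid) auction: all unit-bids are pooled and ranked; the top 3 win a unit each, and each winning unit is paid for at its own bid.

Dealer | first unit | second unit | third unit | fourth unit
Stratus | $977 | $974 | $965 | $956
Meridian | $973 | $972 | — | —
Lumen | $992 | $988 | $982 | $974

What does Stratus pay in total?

All unit-bids, highest first — top 3: 992 (Lumen-1), 988 (Lumen-2), 982 (Lumen-3)
Next rejected bid: $977 (not a price — pay-as-bid).
Stratus wins no units.

Stratus pays $0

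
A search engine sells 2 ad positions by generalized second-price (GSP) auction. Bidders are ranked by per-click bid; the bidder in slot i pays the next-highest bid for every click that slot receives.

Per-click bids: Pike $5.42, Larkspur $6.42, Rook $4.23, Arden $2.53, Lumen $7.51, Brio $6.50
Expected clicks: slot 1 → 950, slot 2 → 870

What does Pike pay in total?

Sorting advertisers: $7.51 (Lumen) > $6.50 (Brio) > $6.42 (Larkspur) > …
Pike ranks below slot 2 → no slot, pays nothing.

Pike pays $0.00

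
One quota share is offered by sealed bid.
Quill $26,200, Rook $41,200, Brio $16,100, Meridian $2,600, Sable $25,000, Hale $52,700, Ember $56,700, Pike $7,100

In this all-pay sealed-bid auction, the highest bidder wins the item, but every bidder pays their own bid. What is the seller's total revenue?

Sorting bids: 56,700 (Ember) > 52,700 (Hale) > 41,200 (Rook) > 26,200 (Quill) > 25,000 (Sable) > 16,100 (Brio) > …
Every bidder forfeits their bid regardless of winning.
Revenue = 26,200 + 41,200 + 16,100 + 2,600 + 25,000 + 52,700 + 56,700 + 7,100 = $227,600.

Total revenue: $227,600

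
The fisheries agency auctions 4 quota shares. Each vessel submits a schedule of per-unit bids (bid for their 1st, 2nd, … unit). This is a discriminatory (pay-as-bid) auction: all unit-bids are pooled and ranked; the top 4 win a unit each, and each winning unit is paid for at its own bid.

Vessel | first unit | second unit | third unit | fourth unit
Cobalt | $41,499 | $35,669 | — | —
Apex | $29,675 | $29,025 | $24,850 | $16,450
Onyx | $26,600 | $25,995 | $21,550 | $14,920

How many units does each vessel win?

All unit-bids, highest first — top 4: 41,499 (Cobalt-1), 35,669 (Cobalt-2), 29,675 (Apex-1), 29,025 (Apex-2)
Next rejected bid: $26,600 (not a price — pay-as-bid).
Allocation: Apex 2, Cobalt 2.

Apex 2, Cobalt 2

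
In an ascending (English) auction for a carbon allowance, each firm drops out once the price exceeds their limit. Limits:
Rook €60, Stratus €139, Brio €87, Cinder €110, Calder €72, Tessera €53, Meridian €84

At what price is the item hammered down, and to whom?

Stratus wins at €110

Rule: the price rises until one bidder remains; the winner pays the price at which the last rival dropped out.
Limits in order: 139 (Stratus) > 110 (Cinder) > 87 (Brio) > 84 (Meridian) > 72 (Calder) > 60 (Rook) > …
Once the price passes €110, only Stratus is left; the hammer falls at Cinder's limit of €110.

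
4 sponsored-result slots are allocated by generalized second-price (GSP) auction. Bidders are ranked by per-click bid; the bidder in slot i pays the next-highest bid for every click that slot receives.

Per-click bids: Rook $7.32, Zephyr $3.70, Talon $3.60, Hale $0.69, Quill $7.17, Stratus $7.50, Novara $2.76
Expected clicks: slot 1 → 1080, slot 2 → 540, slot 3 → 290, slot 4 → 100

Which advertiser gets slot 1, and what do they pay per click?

Stratus; $7.32 per click

Ranked by bid: $7.50 (Stratus) > $7.32 (Rook) > $7.17 (Quill) > $3.70 (Zephyr) > $3.60 (Talon) > …
Slot 1 goes to the first-ranked bidder, Stratus, who pays the next bid down: $7.32/click.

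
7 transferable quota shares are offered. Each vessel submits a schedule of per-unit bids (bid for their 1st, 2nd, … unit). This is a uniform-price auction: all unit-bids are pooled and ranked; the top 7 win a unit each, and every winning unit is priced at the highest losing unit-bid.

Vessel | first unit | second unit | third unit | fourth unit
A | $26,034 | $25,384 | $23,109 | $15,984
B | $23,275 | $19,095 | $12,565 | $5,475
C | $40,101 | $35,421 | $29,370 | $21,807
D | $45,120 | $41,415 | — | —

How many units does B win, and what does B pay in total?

Pooled unit-bids ranked (top 7): 45,120 (D-1), 41,415 (D-2), 40,101 (C-1), 35,421 (C-2), 29,370 (C-3), 26,034 (A-1), 25,384 (A-2)
Highest rejected unit-bid = $23,275.
B wins 0 unit(s) at $23,275 each.

B: 0 units, pays $0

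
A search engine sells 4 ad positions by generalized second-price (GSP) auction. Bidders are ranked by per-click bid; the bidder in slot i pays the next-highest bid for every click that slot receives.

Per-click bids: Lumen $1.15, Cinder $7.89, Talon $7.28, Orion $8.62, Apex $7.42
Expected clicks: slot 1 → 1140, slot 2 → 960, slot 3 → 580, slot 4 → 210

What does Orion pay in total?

Ranked by bid: $8.62 (Orion) > $7.89 (Cinder) > $7.42 (Apex) > $7.28 (Talon) > $1.15 (Lumen)
Orion holds slot 1 → pays next bid $7.89 × 1140 clicks = $8994.60.

Orion pays $8994.60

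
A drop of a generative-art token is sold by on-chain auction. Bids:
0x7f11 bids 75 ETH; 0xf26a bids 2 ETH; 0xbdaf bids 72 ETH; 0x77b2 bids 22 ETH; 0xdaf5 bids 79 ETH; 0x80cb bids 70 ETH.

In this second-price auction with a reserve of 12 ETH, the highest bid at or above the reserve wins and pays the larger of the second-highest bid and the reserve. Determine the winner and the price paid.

0xdaf5 pays 75 ETH

Bids in order: 79 (0xdaf5) > 75 (0x7f11) > 72 (0xbdaf) > 70 (0x80cb) > 22 (0x77b2) > 2 (0xf26a)
Highest eligible bid: 0xdaf5 at 79 ETH.
Second-highest bid 75 ETH exceeds the reserve 12 ETH → payment 75 ETH.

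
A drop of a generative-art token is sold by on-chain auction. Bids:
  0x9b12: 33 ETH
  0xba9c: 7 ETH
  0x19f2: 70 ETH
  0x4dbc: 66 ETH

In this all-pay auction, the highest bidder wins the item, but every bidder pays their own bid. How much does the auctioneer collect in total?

Total revenue: 176 ETH

Bids ranked: 70 (0x19f2) > 66 (0x4dbc) > 33 (0x9b12) > 7 (0xba9c)
0x19f2 wins with the top bid; all bids are sunk regardless.
Every bidder forfeits their bid regardless of winning.
Revenue = 33 + 7 + 70 + 66 = 176 ETH.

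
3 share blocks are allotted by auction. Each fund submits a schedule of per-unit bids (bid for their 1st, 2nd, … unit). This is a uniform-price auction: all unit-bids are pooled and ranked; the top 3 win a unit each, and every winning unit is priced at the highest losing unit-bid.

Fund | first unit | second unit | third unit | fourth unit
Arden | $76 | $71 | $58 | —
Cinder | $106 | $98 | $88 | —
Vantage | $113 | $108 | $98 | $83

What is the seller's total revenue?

All unit-bids, highest first — top 3: 113 (Vantage-1), 108 (Vantage-2), 106 (Cinder-1)
Highest rejected unit-bid = $98.
Allocation: Cinder 1, Vantage 2. Every unit priced at $98.
Revenue = 3 × 98 = $294.

Total revenue: $294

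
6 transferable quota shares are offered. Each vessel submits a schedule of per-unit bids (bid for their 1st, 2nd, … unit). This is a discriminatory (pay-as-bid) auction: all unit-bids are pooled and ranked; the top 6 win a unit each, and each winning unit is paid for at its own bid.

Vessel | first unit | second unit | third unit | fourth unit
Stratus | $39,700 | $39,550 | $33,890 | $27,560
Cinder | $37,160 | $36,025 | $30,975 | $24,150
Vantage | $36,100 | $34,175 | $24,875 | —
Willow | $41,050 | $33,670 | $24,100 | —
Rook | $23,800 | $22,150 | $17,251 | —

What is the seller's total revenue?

Total revenue: $229,585

Pooled unit-bids ranked (top 6): 41,050 (Willow-1), 39,700 (Stratus-1), 39,550 (Stratus-2), 37,160 (Cinder-1), 36,100 (Vantage-1), 36,025 (Cinder-2)
Next rejected bid: $34,175 (not a price — pay-as-bid).
Each winning unit pays its own bid.
Revenue = 41,050 + 39,700 + 39,550 + 37,160 + 36,100 + 36,025 = $229,585.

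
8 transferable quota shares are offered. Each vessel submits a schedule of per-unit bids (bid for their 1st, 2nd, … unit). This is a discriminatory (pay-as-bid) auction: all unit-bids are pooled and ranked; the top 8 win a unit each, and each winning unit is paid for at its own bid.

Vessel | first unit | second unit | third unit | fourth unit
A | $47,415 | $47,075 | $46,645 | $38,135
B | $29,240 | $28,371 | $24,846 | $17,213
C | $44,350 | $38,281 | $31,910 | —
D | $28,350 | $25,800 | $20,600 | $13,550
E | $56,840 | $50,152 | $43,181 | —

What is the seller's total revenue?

All unit-bids, highest first — top 8: 56,840 (E-1), 50,152 (E-2), 47,415 (A-1), 47,075 (A-2), 46,645 (A-3), 44,350 (C-1), 43,181 (E-3), 38,281 (C-2)
Next rejected bid: $38,135 (not a price — pay-as-bid).
Each winning unit pays its own bid.
Revenue = 56,840 + 50,152 + 47,415 + 47,075 + 46,645 + 44,350 + 43,181 + 38,281 = $373,939.

Total revenue: $373,939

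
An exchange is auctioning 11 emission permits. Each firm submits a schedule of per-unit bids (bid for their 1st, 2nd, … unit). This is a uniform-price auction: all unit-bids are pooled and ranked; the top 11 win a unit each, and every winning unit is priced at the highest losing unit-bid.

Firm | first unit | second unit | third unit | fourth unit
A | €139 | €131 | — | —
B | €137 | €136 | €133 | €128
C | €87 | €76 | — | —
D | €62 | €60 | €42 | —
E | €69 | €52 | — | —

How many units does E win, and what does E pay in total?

E: 1 unit, pays €52

Pooled unit-bids ranked (top 11): 139 (A-1), 137 (B-1), 136 (B-2), 133 (B-3), 131 (A-2), 128 (B-4), 87 (C-1), 76 (C-2), 69 (E-1), 62 (D-1), 60 (D-2)
First bid not allocated: €52.
E wins 1 unit(s) at €52 each.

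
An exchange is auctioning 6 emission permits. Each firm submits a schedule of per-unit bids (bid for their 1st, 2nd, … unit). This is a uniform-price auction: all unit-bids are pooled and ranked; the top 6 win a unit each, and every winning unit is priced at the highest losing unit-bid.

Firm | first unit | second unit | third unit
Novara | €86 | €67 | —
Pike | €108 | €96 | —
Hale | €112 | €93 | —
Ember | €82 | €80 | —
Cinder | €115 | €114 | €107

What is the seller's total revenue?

Pooled unit-bids ranked (top 6): 115 (Cinder-1), 114 (Cinder-2), 112 (Hale-1), 108 (Pike-1), 107 (Cinder-3), 96 (Pike-2)
Highest rejected unit-bid = €93.
Allocation: Cinder 3, Hale 1, Pike 2. Every unit priced at €93.
Revenue = 6 × 93 = €558.

Total revenue: €558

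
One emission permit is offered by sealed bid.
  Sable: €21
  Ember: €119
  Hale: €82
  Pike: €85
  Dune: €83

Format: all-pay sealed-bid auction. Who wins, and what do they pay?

Ember pays €119

Bids in order: 119 (Ember) > 85 (Pike) > 83 (Dune) > 82 (Hale) > 21 (Sable)
Ember wins with the top bid; all bids are sunk regardless.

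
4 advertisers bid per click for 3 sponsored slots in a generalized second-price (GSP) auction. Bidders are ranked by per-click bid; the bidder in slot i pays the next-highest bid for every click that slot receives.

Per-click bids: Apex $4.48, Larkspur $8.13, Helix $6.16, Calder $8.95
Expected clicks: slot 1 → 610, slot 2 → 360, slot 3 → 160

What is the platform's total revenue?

Sorting advertisers: $8.95 (Calder) > $8.13 (Larkspur) > $6.16 (Helix) > $4.48 (Apex)
Slot 1: Calder pays $8.13 × 610 = $4959.30
Slot 2: Larkspur pays $6.16 × 360 = $2217.60
Slot 3: Helix pays $4.48 × 160 = $716.80
Total = $7893.70

Total revenue: $7893.70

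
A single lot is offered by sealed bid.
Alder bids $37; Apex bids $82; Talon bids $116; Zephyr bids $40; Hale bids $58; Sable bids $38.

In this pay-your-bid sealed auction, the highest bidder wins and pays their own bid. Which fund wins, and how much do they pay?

Bids ranked: 116 (Talon) > 82 (Apex) > 58 (Hale) > 40 (Zephyr) > 38 (Sable) > 37 (Alder)
Talon has the highest bid and pays exactly that: $116.

Talon pays $116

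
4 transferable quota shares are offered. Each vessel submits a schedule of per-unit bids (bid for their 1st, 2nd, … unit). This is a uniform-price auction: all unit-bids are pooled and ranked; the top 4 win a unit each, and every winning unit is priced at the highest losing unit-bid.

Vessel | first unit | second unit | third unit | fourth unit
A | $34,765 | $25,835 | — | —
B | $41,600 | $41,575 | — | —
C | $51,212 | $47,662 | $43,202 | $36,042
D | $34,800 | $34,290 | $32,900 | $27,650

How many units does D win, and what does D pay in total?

D: 0 units, pays $0

All unit-bids, highest first — top 4: 51,212 (C-1), 47,662 (C-2), 43,202 (C-3), 41,600 (B-1)
Highest rejected unit-bid = $41,575.
D wins 0 unit(s) at $41,575 each.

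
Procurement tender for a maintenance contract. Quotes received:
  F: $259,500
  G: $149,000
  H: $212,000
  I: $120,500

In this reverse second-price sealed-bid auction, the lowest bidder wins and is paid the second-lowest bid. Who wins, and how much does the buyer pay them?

Sorting bids: 120,500 (I) < 149,000 (G) < 212,000 (H) < 259,500 (F)
Second-price: I is paid G's bid of $149,000.

I is paid $149,000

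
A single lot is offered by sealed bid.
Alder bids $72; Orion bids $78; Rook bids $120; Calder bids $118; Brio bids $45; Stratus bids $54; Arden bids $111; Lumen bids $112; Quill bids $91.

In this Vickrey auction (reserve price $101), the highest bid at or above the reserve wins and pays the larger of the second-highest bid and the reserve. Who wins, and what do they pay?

Rule: the highest bid at or above the reserve wins and pays the larger of the second-highest bid and the reserve.
Bids ranked: 120 (Rook) > 118 (Calder) > 112 (Lumen) > 111 (Arden) > 91 (Quill) > 78 (Orion) > …
Highest eligible bid: Rook at $120.
max(second-highest $118, reserve $101) = $118; the reserve does not bind.

Rook pays $118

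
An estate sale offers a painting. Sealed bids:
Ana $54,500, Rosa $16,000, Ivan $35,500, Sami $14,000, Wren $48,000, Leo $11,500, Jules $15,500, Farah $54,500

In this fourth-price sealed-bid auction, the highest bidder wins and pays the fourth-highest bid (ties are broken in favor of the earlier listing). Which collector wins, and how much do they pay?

Bids ranked: 54,500 (Ana) > 54,500 (Farah) > 48,000 (Wren) > 35,500 (Ivan) > 16,000 (Rosa) > 15,500 (Jules) > …
Ana and Farah tie at $54,500; tie-break gives it to Ana.
Ana is highest; pays the fourth-highest bid, $35,500.

Ana pays $35,500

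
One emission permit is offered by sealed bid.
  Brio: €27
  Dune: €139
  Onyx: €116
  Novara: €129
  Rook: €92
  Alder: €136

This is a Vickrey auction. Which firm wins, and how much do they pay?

Bids in order: 139 (Dune) > 136 (Alder) > 129 (Novara) > 116 (Onyx) > 92 (Rook) > 27 (Brio)
Dune wins with the highest bid; price is set by the runner-up at €136.

Dune pays €136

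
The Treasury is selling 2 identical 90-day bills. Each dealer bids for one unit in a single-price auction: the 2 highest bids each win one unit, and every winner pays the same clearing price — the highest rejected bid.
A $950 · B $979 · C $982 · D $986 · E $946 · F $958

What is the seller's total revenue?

Ordering the bids: 986 (D), 982 (C), 979 (B), 958 (F), …
Winners (2 units): D, C.
Highest unsuccessful bid: $979 → clearing price.
Total revenue = 2 × $979 = $1,958.

Total revenue: $1,958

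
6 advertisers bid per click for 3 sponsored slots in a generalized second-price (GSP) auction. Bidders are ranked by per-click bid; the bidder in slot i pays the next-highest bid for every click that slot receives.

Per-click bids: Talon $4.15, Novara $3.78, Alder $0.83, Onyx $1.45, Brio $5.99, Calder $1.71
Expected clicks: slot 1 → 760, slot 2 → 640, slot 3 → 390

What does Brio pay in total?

Ranked by bid: $5.99 (Brio) > $4.15 (Talon) > $3.78 (Novara) > $1.71 (Calder) > …
Brio holds slot 1 → pays next bid $4.15 × 760 clicks = $3154.00.

Brio pays $3154.00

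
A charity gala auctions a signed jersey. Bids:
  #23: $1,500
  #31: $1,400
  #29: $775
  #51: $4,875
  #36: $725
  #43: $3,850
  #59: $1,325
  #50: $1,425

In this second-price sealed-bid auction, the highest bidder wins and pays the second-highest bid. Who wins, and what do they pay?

#51 pays $3,850

Second-price sealed-bid auction: the highest bidder wins and pays the second-highest bid.
Sorting bids: 4,875 (#51) > 3,850 (#43) > 1,500 (#23) > 1,425 (#50) > 1,400 (#31) > 1,325 (#59) > …
#51 wins with the highest bid; price is set by the runner-up at $3,850.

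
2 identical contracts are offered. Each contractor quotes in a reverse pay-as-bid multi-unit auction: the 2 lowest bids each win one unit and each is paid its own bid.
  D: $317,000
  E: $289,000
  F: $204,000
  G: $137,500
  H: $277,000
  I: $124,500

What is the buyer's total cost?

Ordering the bids: 124,500 (I), 137,500 (G), 204,000 (F), 277,000 (H), …
Winners (2 units): I, G.
Total cost = 124,500 + 137,500 = $262,000.

Total cost: $262,000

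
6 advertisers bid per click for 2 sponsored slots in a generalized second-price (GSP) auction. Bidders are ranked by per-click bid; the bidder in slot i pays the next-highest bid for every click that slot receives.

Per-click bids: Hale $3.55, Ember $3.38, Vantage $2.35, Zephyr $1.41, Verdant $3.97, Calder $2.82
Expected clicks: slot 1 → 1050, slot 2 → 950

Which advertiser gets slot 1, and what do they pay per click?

Ranked by bid: $3.97 (Verdant) > $3.55 (Hale) > $3.38 (Ember) > …
Slot 1 goes to the first-ranked bidder, Verdant, who pays the next bid down: $3.55/click.

Verdant; $3.55 per click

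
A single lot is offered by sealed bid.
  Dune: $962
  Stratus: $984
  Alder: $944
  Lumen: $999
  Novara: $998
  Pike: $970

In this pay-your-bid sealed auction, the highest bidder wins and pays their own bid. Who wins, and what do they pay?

Lumen pays $999

Sorting bids: 999 (Lumen) > 998 (Novara) > 984 (Stratus) > 970 (Pike) > 962 (Dune) > 944 (Alder)
First-price: Lumen pays what they bid, $999.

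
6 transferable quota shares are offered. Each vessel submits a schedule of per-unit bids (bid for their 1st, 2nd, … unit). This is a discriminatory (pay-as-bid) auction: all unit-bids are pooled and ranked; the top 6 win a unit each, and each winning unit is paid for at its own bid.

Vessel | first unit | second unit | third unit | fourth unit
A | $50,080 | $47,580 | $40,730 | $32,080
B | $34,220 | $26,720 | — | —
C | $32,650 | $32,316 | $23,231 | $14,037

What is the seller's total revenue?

Total revenue: $237,576

Merging the schedules and taking the best 6: 50,080 (A-1), 47,580 (A-2), 40,730 (A-3), 34,220 (B-1), 32,650 (C-1), 32,316 (C-2)
Next rejected bid: $32,080 (not a price — pay-as-bid).
Each winning unit pays its own bid.
Revenue = 50,080 + 47,580 + 40,730 + 34,220 + 32,650 + 32,316 = $237,576.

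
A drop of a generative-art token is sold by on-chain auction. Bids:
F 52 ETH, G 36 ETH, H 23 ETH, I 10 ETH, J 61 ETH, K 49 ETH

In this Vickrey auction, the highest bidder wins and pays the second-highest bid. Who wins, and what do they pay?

Rule: the highest bidder wins and pays the second-highest bid.
Sorting bids: 61 (J) > 52 (F) > 49 (K) > 36 (G) > 23 (H) > 10 (I)
J wins with the highest bid; price is set by the runner-up at 52 ETH.

J pays 52 ETH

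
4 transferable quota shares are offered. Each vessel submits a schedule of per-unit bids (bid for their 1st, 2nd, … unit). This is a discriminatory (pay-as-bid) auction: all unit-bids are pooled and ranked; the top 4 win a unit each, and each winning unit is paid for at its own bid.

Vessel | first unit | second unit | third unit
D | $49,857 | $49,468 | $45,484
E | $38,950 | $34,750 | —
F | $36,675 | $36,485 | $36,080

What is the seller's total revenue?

Total revenue: $183,759

All unit-bids, highest first — top 4: 49,857 (D-1), 49,468 (D-2), 45,484 (D-3), 38,950 (E-1)
Next rejected bid: $36,675 (not a price — pay-as-bid).
Each winning unit pays its own bid.
Revenue = 49,857 + 49,468 + 45,484 + 38,950 = $183,759.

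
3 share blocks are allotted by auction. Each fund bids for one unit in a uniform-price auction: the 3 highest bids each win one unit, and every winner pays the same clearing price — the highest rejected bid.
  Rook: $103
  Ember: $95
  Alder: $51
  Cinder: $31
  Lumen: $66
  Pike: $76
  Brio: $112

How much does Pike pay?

Pike pays $0

Sorting: 112 (Brio), 103 (Rook), 95 (Ember), 76 (Pike), 66 (Lumen), …
Winners (3 units): Brio, Rook, Ember.
First losing bid is Pike's $76, which sets the uniform price.
Pike does not win → pays $0.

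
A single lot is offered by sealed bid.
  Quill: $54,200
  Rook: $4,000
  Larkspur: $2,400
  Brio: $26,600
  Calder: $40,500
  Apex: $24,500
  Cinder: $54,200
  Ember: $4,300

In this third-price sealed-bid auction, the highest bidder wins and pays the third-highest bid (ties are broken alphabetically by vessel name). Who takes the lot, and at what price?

Bids ranked: 54,200 (Cinder) > 54,200 (Quill) > 40,500 (Calder) > 26,600 (Brio) > 24,500 (Apex) > 4,300 (Ember) > …
Cinder and Quill tie at $54,200; tie-break gives it to Cinder.
Cinder wins; payment is bid #3 in the ranking = $40,500.

Cinder pays $40,500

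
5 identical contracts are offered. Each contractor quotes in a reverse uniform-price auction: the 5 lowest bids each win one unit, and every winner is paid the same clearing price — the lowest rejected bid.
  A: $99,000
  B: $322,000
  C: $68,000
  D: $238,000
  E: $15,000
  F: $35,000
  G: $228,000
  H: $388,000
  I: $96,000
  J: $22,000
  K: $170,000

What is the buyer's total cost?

Ordering the bids: 15,000 (E), 22,000 (J), 35,000 (F), 68,000 (C), 96,000 (I), 99,000 (A), 170,000 (K), …
Lowest 5: E, J, F, C, I.
First losing bid is A's $99,000, which sets the uniform price.
Total cost = 5 × $99,000 = $495,000.

Total cost: $495,000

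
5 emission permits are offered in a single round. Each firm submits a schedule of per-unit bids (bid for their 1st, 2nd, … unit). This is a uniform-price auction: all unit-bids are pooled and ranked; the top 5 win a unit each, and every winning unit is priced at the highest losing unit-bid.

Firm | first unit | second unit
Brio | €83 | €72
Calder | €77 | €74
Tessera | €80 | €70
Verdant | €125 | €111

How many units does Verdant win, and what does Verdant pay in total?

All unit-bids, highest first — top 5: 125 (Verdant-1), 111 (Verdant-2), 83 (Brio-1), 80 (Tessera-1), 77 (Calder-1)
Highest rejected unit-bid = €74.
Verdant wins 2 unit(s) at €74 each.

Verdant: 2 units, pays €148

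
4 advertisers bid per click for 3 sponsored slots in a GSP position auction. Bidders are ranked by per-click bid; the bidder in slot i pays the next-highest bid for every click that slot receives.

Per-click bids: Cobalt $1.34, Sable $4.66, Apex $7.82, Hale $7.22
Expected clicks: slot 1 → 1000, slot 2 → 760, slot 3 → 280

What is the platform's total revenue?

Total revenue: $11136.80

Per-click bids in order: $7.82 (Apex) > $7.22 (Hale) > $4.66 (Sable) > $1.34 (Cobalt)
Slot 1: Apex pays $7.22 × 1000 = $7220.00
Slot 2: Hale pays $4.66 × 760 = $3541.60
Slot 3: Sable pays $1.34 × 280 = $375.20
Total = $11136.80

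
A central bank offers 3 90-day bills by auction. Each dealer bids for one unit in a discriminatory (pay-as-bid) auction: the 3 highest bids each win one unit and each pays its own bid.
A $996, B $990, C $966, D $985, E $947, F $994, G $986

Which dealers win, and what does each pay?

Sorting: 996 (A), 994 (F), 990 (B), 986 (G), 985 (D), …
Top 3: A, F, B.
Each winner pays its own bid: A $996, F $994, B $990.

A $996, F $994, B $990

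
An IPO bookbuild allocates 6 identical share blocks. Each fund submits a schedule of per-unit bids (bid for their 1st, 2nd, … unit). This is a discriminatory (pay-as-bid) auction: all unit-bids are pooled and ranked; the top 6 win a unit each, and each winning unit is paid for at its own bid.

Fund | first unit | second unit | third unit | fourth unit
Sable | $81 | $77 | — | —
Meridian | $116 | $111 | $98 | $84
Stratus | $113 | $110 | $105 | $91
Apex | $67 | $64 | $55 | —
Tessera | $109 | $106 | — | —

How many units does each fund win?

Meridian 2, Stratus 2, Tessera 2

All unit-bids, highest first — top 6: 116 (Meridian-1), 113 (Stratus-1), 111 (Meridian-2), 110 (Stratus-2), 109 (Tessera-1), 106 (Tessera-2)
Next rejected bid: $105 (not a price — pay-as-bid).
Allocation: Meridian 2, Stratus 2, Tessera 2.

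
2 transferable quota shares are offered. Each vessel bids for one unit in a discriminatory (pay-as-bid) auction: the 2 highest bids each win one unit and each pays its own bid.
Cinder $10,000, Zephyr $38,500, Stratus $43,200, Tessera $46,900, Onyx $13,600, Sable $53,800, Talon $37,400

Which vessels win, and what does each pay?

Sable $53,800, Tessera $46,900

Ordering the bids: 53,800 (Sable), 46,900 (Tessera), 43,200 (Stratus), 38,500 (Zephyr), …
Top 2: Sable, Tessera.
Each winner pays its own bid: Sable $53,800, Tessera $46,900.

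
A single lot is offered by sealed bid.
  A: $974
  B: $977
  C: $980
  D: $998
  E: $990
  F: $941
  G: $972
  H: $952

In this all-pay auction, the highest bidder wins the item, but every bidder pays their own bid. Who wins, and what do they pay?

D pays $998

Rule: the highest bidder wins the item, but every bidder pays their own bid.
Bids in order: 998 (D) > 990 (E) > 980 (C) > 977 (B) > 974 (A) > 972 (G) > …
D wins with the top bid; all bids are sunk regardless.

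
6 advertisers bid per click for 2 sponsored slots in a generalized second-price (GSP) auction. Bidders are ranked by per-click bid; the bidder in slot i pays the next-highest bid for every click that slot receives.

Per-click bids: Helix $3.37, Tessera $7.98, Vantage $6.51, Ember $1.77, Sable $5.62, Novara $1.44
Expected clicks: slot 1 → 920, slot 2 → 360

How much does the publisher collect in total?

Ranked by bid: $7.98 (Tessera) > $6.51 (Vantage) > $5.62 (Sable) > …
Slot 1: Tessera pays $6.51 × 920 = $5989.20
Slot 2: Vantage pays $5.62 × 360 = $2023.20
Total = $8012.40

Total revenue: $8012.40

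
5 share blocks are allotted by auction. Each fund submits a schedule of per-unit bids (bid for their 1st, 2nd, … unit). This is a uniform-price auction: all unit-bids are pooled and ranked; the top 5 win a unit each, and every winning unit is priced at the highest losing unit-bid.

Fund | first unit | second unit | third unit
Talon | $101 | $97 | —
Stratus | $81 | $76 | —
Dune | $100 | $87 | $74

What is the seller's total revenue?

Total revenue: $380

Pooled unit-bids ranked (top 5): 101 (Talon-1), 100 (Dune-1), 97 (Talon-2), 87 (Dune-2), 81 (Stratus-1)
Highest rejected unit-bid = $76.
Allocation: Dune 2, Stratus 1, Talon 2. Every unit priced at $76.
Revenue = 5 × 76 = $380.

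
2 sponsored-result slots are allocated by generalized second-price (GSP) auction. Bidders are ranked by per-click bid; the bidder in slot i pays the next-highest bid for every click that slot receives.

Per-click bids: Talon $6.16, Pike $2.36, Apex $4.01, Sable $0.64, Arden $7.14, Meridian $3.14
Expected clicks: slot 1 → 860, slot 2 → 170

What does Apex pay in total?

Per-click bids in order: $7.14 (Arden) > $6.16 (Talon) > $4.01 (Apex) > …
Apex ranks below slot 2 → no slot, pays nothing.

Apex pays $0.00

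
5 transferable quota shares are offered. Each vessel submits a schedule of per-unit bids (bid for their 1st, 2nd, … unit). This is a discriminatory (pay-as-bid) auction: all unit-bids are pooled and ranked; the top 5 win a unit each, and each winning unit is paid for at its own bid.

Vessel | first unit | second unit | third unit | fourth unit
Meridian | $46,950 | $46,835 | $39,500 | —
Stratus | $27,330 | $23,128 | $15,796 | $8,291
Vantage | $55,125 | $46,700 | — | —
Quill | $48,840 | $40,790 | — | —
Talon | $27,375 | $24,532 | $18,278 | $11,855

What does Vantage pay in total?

Merging the schedules and taking the best 5: 55,125 (Vantage-1), 48,840 (Quill-1), 46,950 (Meridian-1), 46,835 (Meridian-2), 46,700 (Vantage-2)
Next rejected bid: $40,790 (not a price — pay-as-bid).
Vantage's winning unit-bids: 55,125 + 46,700 = $101,825.

Vantage pays $101,825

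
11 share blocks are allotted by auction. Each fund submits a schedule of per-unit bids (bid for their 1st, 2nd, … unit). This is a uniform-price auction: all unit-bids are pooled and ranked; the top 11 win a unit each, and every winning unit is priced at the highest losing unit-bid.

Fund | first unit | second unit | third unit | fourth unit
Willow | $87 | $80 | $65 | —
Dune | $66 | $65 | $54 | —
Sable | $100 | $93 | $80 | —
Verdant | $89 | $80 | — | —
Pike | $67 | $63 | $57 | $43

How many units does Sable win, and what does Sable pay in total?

Sable: 3 units, pays $189

Pooled unit-bids ranked (top 11): 100 (Sable-1), 93 (Sable-2), 89 (Verdant-1), 87 (Willow-1), 80 (Willow-2), 80 (Sable-3), 80 (Verdant-2), 67 (Pike-1), 66 (Dune-1), 65 (Willow-3), 65 (Dune-2)
Highest rejected unit-bid = $63.
Sable wins 3 unit(s) at $63 each.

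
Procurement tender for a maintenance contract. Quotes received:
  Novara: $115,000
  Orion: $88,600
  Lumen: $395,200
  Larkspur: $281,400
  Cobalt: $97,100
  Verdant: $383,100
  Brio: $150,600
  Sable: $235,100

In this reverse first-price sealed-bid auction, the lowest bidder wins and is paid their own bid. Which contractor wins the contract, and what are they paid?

Orion is paid $88,600

Rule: the lowest bidder wins and is paid their own bid.
Sorting bids: 88,600 (Orion) < 97,100 (Cobalt) < 115,000 (Novara) < 150,600 (Brio) < 235,100 (Sable) < 281,400 (Larkspur) < …
First-price: Orion is paid what they bid, $88,600.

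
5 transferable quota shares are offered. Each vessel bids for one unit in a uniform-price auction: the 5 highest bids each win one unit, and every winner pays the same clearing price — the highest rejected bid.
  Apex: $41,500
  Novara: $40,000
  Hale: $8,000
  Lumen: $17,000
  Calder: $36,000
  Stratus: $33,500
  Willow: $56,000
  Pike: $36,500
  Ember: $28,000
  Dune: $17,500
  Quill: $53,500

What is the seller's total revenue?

Total revenue: $180,000

Sorting: 56,000 (Willow), 53,500 (Quill), 41,500 (Apex), 40,000 (Novara), 36,500 (Pike), 36,000 (Calder), 33,500 (Stratus), …
The 5 highest are Willow, Quill, Apex, Novara, Pike.
First losing bid is Calder's $36,000, which sets the uniform price.
Total revenue = 5 × $36,000 = $180,000.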